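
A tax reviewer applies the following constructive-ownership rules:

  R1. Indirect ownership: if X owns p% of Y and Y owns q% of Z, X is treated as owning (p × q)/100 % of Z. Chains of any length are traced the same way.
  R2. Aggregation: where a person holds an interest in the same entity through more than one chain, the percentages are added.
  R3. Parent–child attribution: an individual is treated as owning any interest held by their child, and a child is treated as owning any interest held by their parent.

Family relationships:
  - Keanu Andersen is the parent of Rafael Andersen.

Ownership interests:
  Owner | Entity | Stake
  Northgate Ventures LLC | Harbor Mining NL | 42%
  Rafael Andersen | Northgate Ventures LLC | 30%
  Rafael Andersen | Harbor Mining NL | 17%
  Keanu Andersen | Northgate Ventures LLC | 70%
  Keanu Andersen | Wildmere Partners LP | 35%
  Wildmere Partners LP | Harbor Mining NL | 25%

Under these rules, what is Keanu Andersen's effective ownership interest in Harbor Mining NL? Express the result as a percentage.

By parent–child attribution (R3), Keanu Andersen is treated as also owning Rafael Andersen's interest in Northgate Ventures LLC, giving 70% + 30% = 100%.
By parent–child attribution (R3), Keanu Andersen is treated as owning Rafael Andersen's 17% interest in Harbor Mining NL.
Chain via Wildmere Partners LP (R1): 35% × 25% = 8.75% of Harbor Mining NL.
Chain via Northgate Ventures LLC (R1): 100% × 42% = 42% of Harbor Mining NL.
Direct interest in Harbor Mining NL: 17%.
Aggregating (R2): 8.75% + 42% + 17% = 67.75%.

67.75%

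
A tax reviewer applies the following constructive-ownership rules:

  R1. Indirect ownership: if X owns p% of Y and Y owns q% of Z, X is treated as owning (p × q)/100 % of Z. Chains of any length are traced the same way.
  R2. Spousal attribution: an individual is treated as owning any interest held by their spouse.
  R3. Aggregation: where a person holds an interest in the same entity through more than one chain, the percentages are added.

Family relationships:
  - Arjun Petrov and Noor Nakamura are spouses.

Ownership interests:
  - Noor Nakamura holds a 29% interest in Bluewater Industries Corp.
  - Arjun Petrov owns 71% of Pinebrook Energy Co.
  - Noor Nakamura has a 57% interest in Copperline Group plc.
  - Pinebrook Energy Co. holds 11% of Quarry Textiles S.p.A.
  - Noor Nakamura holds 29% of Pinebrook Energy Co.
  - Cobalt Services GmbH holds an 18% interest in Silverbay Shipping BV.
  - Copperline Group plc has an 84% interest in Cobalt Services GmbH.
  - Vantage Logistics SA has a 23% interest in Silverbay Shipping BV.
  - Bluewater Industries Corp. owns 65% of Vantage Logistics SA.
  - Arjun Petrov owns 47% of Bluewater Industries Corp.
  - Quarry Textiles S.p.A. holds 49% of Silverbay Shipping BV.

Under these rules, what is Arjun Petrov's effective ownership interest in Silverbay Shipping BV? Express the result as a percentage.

25.3704%

By spousal attribution (R2), Arjun Petrov is treated as also owning Noor Nakamura's interest in Pinebrook Energy Co, giving 71% + 29% = 100%.
By spousal attribution (R2), Arjun Petrov is treated as also owning Noor Nakamura's interest in Bluewater Industries Corp, giving 47% + 29% = 76%.
By spousal attribution (R2), Arjun Petrov is treated as owning Noor Nakamura's 57% interest in Copperline Group plc.
Chain via Pinebrook Energy Co. → Quarry Textiles S.p.A. (R1): 100% × 11% × 49% = 5.39% of Silverbay Shipping BV.
Chain via Bluewater Industries Corp. → Vantage Logistics SA (R1): 76% × 65% × 23% = 11.362% of Silverbay Shipping BV.
Chain via Copperline Group plc → Cobalt Services GmbH (R1): 57% × 84% × 18% = 8.6184% of Silverbay Shipping BV.
Aggregating (R3): 5.39% + 11.362% + 8.6184% = 25.3704%.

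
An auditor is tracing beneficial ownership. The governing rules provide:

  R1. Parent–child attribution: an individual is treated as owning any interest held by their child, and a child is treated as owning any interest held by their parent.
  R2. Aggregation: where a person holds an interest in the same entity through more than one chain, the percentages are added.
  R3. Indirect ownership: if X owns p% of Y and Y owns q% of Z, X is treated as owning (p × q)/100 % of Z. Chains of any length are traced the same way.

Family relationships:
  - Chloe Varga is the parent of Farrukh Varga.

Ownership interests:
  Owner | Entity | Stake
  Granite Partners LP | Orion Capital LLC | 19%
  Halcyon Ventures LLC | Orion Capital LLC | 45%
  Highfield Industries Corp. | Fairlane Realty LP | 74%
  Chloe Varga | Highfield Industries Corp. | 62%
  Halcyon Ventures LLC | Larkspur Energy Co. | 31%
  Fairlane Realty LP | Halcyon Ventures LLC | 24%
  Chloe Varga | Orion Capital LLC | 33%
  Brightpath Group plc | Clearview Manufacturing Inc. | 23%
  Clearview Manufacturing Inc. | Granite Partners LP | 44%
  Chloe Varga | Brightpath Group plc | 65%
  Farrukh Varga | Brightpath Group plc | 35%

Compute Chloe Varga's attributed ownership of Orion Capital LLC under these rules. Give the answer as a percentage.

39.87784%

By parent–child attribution (R1), Chloe Varga is treated as also owning Farrukh Varga's interest in Brightpath Group plc, giving 65% + 35% = 100%.
Chain via Highfield Industries Corp. → Fairlane Realty LP → Halcyon Ventures LLC (R3): 62% × 74% × 24% × 45% = 4.95504% of Orion Capital LLC.
Chain via Brightpath Group plc → Clearview Manufacturing Inc. → Granite Partners LP (R3): 100% × 23% × 44% × 19% = 1.9228% of Orion Capital LLC.
Direct interest in Orion Capital LLC: 33%.
Aggregating (R2): 4.95504% + 1.9228% + 33% = 39.87784%.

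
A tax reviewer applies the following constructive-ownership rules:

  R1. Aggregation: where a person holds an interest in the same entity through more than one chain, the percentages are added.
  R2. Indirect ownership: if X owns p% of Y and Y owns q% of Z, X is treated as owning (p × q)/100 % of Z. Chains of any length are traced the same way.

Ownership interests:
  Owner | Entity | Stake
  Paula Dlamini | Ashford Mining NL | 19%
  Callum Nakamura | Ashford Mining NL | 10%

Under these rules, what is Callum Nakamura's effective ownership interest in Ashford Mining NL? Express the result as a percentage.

Direct interest in Ashford Mining NL: 10%.

10%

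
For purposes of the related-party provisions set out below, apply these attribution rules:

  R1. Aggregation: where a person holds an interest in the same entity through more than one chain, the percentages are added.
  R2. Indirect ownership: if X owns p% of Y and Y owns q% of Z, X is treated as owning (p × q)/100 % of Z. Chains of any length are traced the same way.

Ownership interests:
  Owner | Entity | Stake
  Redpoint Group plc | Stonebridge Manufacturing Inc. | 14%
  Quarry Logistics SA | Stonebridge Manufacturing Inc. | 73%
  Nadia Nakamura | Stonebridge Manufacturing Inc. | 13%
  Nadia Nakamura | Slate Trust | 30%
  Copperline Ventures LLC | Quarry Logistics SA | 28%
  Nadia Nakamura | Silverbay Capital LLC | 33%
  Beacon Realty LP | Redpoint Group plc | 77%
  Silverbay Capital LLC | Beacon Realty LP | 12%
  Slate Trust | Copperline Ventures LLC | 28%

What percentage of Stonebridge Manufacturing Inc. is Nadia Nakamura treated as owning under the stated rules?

15.143848%

Chain via Silverbay Capital LLC → Beacon Realty LP → Redpoint Group plc (R2): 33% × 12% × 77% × 14% = 0.426888% of Stonebridge Manufacturing Inc.
Chain via Slate Trust → Copperline Ventures LLC → Quarry Logistics SA (R2): 30% × 28% × 28% × 73% = 1.71696% of Stonebridge Manufacturing Inc.
Direct interest in Stonebridge Manufacturing Inc: 13%.
Aggregating (R1): 0.426888% + 1.71696% + 13% = 15.143848%.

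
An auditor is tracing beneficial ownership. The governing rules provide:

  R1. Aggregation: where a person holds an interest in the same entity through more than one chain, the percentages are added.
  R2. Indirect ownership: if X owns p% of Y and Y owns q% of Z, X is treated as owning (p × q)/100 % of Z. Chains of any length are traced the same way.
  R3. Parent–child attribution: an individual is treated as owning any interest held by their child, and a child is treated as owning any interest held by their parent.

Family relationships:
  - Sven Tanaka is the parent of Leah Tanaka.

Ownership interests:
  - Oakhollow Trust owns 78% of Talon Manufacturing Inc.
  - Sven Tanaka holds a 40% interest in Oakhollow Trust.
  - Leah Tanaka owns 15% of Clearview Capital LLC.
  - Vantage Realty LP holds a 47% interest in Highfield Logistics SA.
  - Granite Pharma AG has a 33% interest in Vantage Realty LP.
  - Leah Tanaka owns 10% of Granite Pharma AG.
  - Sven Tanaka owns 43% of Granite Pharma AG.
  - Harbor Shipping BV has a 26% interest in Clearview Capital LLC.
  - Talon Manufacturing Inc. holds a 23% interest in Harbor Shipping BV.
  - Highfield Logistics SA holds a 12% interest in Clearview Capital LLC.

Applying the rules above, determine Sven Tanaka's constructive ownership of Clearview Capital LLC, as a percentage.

By parent–child attribution (R3), Sven Tanaka is treated as also owning Leah Tanaka's interest in Granite Pharma AG, giving 43% + 10% = 53%.
By parent–child attribution (R3), Sven Tanaka is treated as owning Leah Tanaka's 15% interest in Clearview Capital LLC.
Chain via Oakhollow Trust → Talon Manufacturing Inc. → Harbor Shipping BV (R2): 40% × 78% × 23% × 26% = 1.86576% of Clearview Capital LLC.
Chain via Granite Pharma AG → Vantage Realty LP → Highfield Logistics SA (R2): 53% × 33% × 47% × 12% = 0.986436% of Clearview Capital LLC.
Direct interest in Clearview Capital LLC: 15%.
Aggregating (R1): 1.86576% + 0.986436% + 15% = 17.852196%.

17.852196%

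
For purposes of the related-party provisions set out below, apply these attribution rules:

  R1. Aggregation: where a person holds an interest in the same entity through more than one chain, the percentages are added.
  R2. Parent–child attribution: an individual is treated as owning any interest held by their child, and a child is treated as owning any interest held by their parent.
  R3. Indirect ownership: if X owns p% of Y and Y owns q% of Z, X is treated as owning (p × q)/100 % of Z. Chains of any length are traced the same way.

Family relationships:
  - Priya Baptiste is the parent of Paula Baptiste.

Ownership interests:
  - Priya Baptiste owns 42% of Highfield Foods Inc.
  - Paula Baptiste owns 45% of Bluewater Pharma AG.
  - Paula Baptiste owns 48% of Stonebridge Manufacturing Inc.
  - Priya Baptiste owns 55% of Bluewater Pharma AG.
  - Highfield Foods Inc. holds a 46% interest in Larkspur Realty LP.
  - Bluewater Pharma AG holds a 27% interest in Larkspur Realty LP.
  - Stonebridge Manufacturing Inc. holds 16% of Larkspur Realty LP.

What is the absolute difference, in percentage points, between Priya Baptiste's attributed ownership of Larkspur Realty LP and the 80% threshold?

By parent–child attribution (R2), Priya Baptiste is treated as also owning Paula Baptiste's interest in Bluewater Pharma AG, giving 55% + 45% = 100%.
By parent–child attribution (R2), Priya Baptiste is treated as owning Paula Baptiste's 48% interest in Stonebridge Manufacturing Inc.
Chain via Highfield Foods Inc. (R3): 42% × 46% = 19.32% of Larkspur Realty LP.
Chain via Bluewater Pharma AG (R3): 100% × 27% = 27% of Larkspur Realty LP.
Chain via Stonebridge Manufacturing Inc. (R3): 48% × 16% = 7.68% of Larkspur Realty LP.
Aggregating (R1): 19.32% + 27% + 7.68% = 54%.
54% falls short of the 80% threshold by 26 percentage points.

26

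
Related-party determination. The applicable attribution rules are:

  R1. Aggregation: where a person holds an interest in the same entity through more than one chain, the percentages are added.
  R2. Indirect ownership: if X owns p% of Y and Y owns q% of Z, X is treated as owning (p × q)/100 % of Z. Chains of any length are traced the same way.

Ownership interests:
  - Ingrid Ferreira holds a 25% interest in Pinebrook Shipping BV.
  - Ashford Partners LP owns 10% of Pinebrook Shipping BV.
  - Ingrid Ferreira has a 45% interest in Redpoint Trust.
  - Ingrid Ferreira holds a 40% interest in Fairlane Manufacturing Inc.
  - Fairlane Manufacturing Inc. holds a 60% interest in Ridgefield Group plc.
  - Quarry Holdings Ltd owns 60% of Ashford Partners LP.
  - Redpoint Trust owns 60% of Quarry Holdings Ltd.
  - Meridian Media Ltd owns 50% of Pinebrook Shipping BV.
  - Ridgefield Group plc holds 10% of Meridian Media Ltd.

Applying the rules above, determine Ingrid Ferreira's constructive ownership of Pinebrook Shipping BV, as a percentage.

Chain via Fairlane Manufacturing Inc. → Ridgefield Group plc → Meridian Media Ltd (R2): 40% × 60% × 10% × 50% = 1.2% of Pinebrook Shipping BV.
Chain via Redpoint Trust → Quarry Holdings Ltd → Ashford Partners LP (R2): 45% × 60% × 60% × 10% = 1.62% of Pinebrook Shipping BV.
Direct interest in Pinebrook Shipping BV: 25%.
Aggregating (R1): 1.2% + 1.62% + 25% = 27.82%.

27.82%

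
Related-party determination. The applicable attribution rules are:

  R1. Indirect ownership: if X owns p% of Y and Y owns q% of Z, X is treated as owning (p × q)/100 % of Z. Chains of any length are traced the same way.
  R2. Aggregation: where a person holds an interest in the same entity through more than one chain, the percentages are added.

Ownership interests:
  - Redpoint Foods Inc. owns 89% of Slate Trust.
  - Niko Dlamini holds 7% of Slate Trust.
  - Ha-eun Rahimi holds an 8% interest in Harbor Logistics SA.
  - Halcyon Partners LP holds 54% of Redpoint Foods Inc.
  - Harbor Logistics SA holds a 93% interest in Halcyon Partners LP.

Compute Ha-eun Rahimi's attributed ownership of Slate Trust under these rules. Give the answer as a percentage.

Chain via Harbor Logistics SA → Halcyon Partners LP → Redpoint Foods Inc. (R1): 8% × 93% × 54% × 89% = 3.575664% of Slate Trust.

3.575664%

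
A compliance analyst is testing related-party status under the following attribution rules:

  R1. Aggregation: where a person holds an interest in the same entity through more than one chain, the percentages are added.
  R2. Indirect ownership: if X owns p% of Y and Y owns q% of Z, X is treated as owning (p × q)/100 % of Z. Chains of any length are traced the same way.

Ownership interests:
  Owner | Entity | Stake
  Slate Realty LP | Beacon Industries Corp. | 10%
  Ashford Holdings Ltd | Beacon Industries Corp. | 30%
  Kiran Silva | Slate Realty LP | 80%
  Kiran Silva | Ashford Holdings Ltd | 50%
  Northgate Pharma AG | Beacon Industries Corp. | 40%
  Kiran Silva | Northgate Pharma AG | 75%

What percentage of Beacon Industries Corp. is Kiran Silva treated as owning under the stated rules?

53%

Chain via Slate Realty LP (R2): 80% × 10% = 8% of Beacon Industries Corp.
Chain via Northgate Pharma AG (R2): 75% × 40% = 30% of Beacon Industries Corp.
Chain via Ashford Holdings Ltd (R2): 50% × 30% = 15% of Beacon Industries Corp.
Aggregating (R1): 8% + 30% + 15% = 53%.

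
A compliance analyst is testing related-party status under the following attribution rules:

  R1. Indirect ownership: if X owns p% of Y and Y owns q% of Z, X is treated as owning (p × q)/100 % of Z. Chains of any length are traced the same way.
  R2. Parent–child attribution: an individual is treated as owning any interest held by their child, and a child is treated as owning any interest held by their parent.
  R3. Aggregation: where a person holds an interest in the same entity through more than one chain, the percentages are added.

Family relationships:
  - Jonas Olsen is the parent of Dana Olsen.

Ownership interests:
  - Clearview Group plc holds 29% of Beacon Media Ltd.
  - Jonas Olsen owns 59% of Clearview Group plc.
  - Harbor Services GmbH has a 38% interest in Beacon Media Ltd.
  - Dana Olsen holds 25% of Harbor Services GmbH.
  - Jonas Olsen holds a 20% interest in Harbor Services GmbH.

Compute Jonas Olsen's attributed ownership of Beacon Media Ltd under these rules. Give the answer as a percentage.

34.21%

By parent–child attribution (R2), Jonas Olsen is treated as also owning Dana Olsen's interest in Harbor Services GmbH, giving 20% + 25% = 45%.
Chain via Clearview Group plc (R1): 59% × 29% = 17.11% of Beacon Media Ltd.
Chain via Harbor Services GmbH (R1): 45% × 38% = 17.1% of Beacon Media Ltd.
Aggregating (R3): 17.11% + 17.1% = 34.21%.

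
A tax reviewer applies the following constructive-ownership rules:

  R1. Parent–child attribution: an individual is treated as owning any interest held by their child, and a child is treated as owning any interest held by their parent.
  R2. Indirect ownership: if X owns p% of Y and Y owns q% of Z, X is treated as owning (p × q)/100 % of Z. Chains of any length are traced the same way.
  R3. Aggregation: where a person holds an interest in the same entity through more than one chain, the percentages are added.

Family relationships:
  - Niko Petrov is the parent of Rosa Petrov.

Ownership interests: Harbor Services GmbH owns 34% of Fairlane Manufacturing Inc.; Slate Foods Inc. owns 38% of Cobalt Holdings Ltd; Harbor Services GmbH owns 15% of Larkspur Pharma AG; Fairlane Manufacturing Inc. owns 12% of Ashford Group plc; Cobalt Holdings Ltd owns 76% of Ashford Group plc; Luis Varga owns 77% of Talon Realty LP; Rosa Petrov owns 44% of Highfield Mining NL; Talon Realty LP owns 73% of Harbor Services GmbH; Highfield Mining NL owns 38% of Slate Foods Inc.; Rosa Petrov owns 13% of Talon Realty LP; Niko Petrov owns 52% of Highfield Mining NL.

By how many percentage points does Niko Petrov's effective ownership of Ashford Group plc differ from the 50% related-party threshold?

39.077384

By parent–child attribution (R1), Niko Petrov is treated as also owning Rosa Petrov's interest in Highfield Mining NL, giving 52% + 44% = 96%.
By parent–child attribution (R1), Niko Petrov is treated as owning Rosa Petrov's 13% interest in Talon Realty LP.
Chain via Highfield Mining NL → Slate Foods Inc. → Cobalt Holdings Ltd (R2): 96% × 38% × 38% × 76% = 10.535424% of Ashford Group plc.
Chain via Talon Realty LP → Harbor Services GmbH → Fairlane Manufacturing Inc. (R2): 13% × 73% × 34% × 12% = 0.387192% of Ashford Group plc.
Aggregating (R3): 10.535424% + 0.387192% = 10.922616%.
10.922616% falls short of the 50% threshold by 39.077384 percentage points.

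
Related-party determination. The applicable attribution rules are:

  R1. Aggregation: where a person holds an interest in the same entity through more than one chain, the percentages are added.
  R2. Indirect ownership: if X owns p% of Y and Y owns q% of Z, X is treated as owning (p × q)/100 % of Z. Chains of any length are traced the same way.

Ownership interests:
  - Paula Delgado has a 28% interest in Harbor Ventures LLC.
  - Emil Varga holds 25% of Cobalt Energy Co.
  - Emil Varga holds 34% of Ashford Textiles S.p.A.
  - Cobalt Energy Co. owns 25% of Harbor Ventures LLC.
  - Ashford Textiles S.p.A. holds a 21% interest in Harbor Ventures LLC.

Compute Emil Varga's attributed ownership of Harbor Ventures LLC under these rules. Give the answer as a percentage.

Chain via Cobalt Energy Co. (R2): 25% × 25% = 6.25% of Harbor Ventures LLC.
Chain via Ashford Textiles S.p.A. (R2): 34% × 21% = 7.14% of Harbor Ventures LLC.
Aggregating (R1): 6.25% + 7.14% = 13.39%.

13.39%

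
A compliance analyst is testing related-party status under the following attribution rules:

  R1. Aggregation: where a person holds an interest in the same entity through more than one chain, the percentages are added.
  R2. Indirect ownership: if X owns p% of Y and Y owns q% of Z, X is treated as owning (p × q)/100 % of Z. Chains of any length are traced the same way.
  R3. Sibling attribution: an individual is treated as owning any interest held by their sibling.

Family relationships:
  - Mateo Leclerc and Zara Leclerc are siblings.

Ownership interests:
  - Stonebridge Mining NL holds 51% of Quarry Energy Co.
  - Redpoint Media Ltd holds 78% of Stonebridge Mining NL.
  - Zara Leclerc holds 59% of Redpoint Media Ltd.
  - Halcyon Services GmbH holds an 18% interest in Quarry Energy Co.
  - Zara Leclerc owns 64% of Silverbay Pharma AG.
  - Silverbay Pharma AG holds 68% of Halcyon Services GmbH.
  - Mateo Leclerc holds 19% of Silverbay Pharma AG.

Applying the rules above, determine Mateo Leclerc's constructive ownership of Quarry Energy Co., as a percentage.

By sibling attribution (R3), Mateo Leclerc is treated as also owning Zara Leclerc's interest in Silverbay Pharma AG, giving 19% + 64% = 83%.
By sibling attribution (R3), Mateo Leclerc is treated as owning Zara Leclerc's 59% interest in Redpoint Media Ltd.
Chain via Silverbay Pharma AG → Halcyon Services GmbH (R2): 83% × 68% × 18% = 10.1592% of Quarry Energy Co.
Chain via Redpoint Media Ltd → Stonebridge Mining NL (R2): 59% × 78% × 51% = 23.4702% of Quarry Energy Co.
Aggregating (R1): 10.1592% + 23.4702% = 33.6294%.

33.6294%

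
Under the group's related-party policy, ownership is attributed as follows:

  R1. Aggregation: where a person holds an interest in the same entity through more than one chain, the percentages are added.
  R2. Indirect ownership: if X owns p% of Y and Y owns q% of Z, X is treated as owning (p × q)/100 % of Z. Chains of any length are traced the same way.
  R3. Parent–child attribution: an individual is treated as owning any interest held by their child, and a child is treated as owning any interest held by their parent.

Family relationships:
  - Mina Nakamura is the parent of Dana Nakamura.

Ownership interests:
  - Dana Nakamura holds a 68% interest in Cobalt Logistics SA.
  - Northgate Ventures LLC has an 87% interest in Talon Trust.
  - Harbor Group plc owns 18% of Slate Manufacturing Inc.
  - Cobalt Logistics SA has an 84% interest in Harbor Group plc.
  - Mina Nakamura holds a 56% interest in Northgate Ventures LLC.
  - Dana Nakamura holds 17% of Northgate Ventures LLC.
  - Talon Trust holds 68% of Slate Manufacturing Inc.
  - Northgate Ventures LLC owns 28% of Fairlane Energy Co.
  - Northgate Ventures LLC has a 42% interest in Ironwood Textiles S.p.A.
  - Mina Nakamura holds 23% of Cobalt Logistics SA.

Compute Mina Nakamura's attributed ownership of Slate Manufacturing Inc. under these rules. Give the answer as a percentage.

56.946%

By parent–child attribution (R3), Mina Nakamura is treated as also owning Dana Nakamura's interest in Northgate Ventures LLC, giving 56% + 17% = 73%.
By parent–child attribution (R3), Mina Nakamura is treated as also owning Dana Nakamura's interest in Cobalt Logistics SA, giving 23% + 68% = 91%.
Chain via Northgate Ventures LLC → Talon Trust (R2): 73% × 87% × 68% = 43.1868% of Slate Manufacturing Inc.
Chain via Cobalt Logistics SA → Harbor Group plc (R2): 91% × 84% × 18% = 13.7592% of Slate Manufacturing Inc.
Aggregating (R1): 43.1868% + 13.7592% = 56.946%.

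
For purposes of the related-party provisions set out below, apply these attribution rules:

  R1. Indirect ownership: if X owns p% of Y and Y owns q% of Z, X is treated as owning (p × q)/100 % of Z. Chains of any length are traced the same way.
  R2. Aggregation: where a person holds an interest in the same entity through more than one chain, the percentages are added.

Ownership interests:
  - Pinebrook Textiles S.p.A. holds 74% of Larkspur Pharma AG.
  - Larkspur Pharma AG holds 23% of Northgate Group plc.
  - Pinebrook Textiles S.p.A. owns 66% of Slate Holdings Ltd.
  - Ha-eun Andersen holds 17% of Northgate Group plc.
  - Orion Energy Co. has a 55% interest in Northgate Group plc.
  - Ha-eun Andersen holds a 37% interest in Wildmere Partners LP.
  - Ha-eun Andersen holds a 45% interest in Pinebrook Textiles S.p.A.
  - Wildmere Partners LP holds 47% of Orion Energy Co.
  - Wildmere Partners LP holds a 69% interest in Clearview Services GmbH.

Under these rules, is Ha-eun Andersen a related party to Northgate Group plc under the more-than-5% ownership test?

Yes

Chain via Pinebrook Textiles S.p.A. → Larkspur Pharma AG (R1): 45% × 74% × 23% = 7.659% of Northgate Group plc.
Chain via Wildmere Partners LP → Orion Energy Co. (R1): 37% × 47% × 55% = 9.5645% of Northgate Group plc.
Direct interest in Northgate Group plc: 17%.
Aggregating (R2): 7.659% + 9.5645% + 17% = 34.2235%.
34.2235% exceeds the 5% threshold, so Ha-eun is a related party to Northgate Group plc.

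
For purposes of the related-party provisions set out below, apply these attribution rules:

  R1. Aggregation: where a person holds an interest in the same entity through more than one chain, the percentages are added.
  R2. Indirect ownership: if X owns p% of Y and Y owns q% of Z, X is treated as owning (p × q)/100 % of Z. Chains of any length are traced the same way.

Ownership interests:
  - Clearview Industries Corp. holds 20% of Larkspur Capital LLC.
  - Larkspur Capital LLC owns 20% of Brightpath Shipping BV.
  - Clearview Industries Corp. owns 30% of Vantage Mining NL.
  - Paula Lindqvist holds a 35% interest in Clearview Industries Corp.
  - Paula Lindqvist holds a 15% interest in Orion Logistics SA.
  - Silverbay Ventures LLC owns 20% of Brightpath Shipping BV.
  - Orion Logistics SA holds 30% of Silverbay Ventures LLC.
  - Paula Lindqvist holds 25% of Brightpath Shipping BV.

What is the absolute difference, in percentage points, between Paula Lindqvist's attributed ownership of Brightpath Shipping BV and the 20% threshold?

Chain via Orion Logistics SA → Silverbay Ventures LLC (R2): 15% × 30% × 20% = 0.9% of Brightpath Shipping BV.
Chain via Clearview Industries Corp. → Larkspur Capital LLC (R2): 35% × 20% × 20% = 1.4% of Brightpath Shipping BV.
Direct interest in Brightpath Shipping BV: 25%.
Aggregating (R1): 0.9% + 1.4% + 25% = 27.3%.
27.3% exceeds the 20% threshold by 7.3 percentage points.

7.3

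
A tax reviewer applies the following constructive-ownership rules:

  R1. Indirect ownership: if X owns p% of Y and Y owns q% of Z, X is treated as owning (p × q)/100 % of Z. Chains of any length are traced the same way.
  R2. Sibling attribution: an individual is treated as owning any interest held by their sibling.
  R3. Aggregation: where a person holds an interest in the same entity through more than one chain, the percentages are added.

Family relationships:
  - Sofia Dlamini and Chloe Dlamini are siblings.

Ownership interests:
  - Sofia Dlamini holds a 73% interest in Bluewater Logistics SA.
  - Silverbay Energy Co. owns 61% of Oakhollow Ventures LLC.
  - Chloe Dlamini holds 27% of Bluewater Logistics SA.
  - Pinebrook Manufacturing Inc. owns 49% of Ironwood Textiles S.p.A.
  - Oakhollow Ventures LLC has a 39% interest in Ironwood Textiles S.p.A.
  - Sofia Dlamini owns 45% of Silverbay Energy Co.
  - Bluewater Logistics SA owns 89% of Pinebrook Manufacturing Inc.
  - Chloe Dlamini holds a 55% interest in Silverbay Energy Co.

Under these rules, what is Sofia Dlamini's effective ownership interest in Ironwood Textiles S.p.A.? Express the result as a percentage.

67.4%

By sibling attribution (R2), Sofia Dlamini is treated as also owning Chloe Dlamini's interest in Bluewater Logistics SA, giving 73% + 27% = 100%.
By sibling attribution (R2), Sofia Dlamini is treated as also owning Chloe Dlamini's interest in Silverbay Energy Co, giving 45% + 55% = 100%.
Chain via Bluewater Logistics SA → Pinebrook Manufacturing Inc. (R1): 100% × 89% × 49% = 43.61% of Ironwood Textiles S.p.A.
Chain via Silverbay Energy Co. → Oakhollow Ventures LLC (R1): 100% × 61% × 39% = 23.79% of Ironwood Textiles S.p.A.
Aggregating (R3): 43.61% + 23.79% = 67.4%.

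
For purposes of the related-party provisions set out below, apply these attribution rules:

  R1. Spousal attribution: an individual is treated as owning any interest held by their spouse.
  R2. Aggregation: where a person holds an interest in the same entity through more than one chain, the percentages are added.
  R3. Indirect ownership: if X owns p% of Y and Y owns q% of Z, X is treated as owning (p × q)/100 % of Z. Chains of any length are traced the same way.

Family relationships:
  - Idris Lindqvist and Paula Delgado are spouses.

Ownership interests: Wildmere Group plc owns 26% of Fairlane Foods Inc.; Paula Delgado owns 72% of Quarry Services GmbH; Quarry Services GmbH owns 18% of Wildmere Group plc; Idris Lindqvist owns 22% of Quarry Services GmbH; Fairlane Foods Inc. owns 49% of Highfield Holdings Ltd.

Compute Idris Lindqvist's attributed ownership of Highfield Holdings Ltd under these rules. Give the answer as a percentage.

2.155608%

By spousal attribution (R1), Idris Lindqvist is treated as also owning Paula Delgado's interest in Quarry Services GmbH, giving 22% + 72% = 94%.
Chain via Quarry Services GmbH → Wildmere Group plc → Fairlane Foods Inc. (R3): 94% × 18% × 26% × 49% = 2.155608% of Highfield Holdings Ltd.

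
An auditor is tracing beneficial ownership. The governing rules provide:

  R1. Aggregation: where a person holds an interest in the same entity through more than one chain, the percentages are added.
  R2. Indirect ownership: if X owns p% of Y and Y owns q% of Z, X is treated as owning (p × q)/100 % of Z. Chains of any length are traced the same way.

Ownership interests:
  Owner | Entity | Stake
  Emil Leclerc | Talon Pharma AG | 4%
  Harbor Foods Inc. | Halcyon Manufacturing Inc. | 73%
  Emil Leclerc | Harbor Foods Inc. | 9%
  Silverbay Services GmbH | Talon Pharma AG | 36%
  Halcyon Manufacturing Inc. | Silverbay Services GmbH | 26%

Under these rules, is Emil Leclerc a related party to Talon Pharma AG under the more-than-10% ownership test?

Chain via Harbor Foods Inc. → Halcyon Manufacturing Inc. → Silverbay Services GmbH (R2): 9% × 73% × 26% × 36% = 0.614952% of Talon Pharma AG.
Direct interest in Talon Pharma AG: 4%.
Aggregating (R1): 0.614952% + 4% = 4.614952%.
4.614952% does not exceed the 10% threshold, so Emil is not a related party to Talon Pharma AG.

No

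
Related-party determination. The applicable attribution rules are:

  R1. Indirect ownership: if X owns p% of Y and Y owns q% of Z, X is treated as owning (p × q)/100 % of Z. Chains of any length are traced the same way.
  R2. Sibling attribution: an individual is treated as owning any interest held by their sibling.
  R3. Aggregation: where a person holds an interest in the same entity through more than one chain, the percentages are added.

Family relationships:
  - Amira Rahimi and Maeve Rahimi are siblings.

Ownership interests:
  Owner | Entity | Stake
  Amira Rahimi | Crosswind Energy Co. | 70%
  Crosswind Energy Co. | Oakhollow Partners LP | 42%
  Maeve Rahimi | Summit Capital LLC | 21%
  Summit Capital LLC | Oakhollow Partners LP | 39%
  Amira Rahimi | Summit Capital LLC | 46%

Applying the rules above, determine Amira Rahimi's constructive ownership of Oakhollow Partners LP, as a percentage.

By sibling attribution (R2), Amira Rahimi is treated as also owning Maeve Rahimi's interest in Summit Capital LLC, giving 46% + 21% = 67%.
Chain via Summit Capital LLC (R1): 67% × 39% = 26.13% of Oakhollow Partners LP.
Chain via Crosswind Energy Co. (R1): 70% × 42% = 29.4% of Oakhollow Partners LP.
Aggregating (R3): 26.13% + 29.4% = 55.53%.

55.53%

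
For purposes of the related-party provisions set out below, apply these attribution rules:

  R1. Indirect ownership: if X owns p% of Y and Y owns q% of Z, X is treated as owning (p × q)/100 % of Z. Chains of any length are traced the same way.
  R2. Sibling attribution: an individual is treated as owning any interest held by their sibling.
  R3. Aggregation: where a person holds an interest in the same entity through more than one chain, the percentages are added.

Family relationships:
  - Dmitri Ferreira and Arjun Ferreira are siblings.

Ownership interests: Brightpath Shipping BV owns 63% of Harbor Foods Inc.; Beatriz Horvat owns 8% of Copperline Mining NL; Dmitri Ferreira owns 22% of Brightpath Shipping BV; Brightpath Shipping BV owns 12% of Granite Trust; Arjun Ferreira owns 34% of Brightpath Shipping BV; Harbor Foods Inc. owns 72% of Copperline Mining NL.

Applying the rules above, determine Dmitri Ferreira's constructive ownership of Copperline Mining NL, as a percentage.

By sibling attribution (R2), Dmitri Ferreira is treated as also owning Arjun Ferreira's interest in Brightpath Shipping BV, giving 22% + 34% = 56%.
Chain via Brightpath Shipping BV → Harbor Foods Inc. (R1): 56% × 63% × 72% = 25.4016% of Copperline Mining NL.

25.4016%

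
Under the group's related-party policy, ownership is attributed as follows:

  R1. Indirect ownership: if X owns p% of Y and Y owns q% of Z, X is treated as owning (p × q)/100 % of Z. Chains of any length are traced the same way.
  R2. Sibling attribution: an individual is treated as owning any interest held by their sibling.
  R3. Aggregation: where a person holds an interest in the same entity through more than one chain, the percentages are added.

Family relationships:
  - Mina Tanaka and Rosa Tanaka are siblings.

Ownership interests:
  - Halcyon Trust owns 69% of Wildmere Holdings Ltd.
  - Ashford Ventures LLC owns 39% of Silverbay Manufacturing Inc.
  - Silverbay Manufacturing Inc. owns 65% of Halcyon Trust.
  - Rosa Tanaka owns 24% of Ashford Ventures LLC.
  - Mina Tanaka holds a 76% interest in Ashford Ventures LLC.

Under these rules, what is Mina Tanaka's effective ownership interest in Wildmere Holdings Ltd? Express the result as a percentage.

By sibling attribution (R2), Mina Tanaka is treated as also owning Rosa Tanaka's interest in Ashford Ventures LLC, giving 76% + 24% = 100%.
Chain via Ashford Ventures LLC → Silverbay Manufacturing Inc. → Halcyon Trust (R1): 100% × 39% × 65% × 69% = 17.4915% of Wildmere Holdings Ltd.

17.4915%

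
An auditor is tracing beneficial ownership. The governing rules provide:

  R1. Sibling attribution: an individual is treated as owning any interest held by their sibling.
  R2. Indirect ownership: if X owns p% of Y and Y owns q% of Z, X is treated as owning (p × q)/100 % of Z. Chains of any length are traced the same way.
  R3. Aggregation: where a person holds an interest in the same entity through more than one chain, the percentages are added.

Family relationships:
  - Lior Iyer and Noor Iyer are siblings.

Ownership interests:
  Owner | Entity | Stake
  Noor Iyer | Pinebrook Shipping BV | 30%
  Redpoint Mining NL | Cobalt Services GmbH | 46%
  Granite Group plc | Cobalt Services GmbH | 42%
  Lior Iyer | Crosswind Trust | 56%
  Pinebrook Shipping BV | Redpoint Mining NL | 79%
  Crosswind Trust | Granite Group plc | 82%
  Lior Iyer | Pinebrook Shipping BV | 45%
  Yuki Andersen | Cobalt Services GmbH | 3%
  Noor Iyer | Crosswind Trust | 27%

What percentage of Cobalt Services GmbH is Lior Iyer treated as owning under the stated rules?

55.8402%

By sibling attribution (R1), Lior Iyer is treated as also owning Noor Iyer's interest in Pinebrook Shipping BV, giving 45% + 30% = 75%.
By sibling attribution (R1), Lior Iyer is treated as also owning Noor Iyer's interest in Crosswind Trust, giving 56% + 27% = 83%.
Chain via Pinebrook Shipping BV → Redpoint Mining NL (R2): 75% × 79% × 46% = 27.255% of Cobalt Services GmbH.
Chain via Crosswind Trust → Granite Group plc (R2): 83% × 82% × 42% = 28.5852% of Cobalt Services GmbH.
Aggregating (R3): 27.255% + 28.5852% = 55.8402%.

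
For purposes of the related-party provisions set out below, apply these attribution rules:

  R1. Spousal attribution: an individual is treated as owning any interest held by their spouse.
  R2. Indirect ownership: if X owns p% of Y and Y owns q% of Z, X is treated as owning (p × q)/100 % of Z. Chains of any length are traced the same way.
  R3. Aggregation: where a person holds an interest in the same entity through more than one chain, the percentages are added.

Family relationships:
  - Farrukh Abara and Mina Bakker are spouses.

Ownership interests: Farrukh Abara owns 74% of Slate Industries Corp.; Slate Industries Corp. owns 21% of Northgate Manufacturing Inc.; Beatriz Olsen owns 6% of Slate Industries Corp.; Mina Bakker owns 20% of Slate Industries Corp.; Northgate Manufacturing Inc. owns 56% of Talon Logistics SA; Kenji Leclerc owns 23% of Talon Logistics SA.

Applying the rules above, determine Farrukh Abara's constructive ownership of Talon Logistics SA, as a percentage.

By spousal attribution (R1), Farrukh Abara is treated as also owning Mina Bakker's interest in Slate Industries Corp, giving 74% + 20% = 94%.
Chain via Slate Industries Corp. → Northgate Manufacturing Inc. (R2): 94% × 21% × 56% = 11.0544% of Talon Logistics SA.

11.0544%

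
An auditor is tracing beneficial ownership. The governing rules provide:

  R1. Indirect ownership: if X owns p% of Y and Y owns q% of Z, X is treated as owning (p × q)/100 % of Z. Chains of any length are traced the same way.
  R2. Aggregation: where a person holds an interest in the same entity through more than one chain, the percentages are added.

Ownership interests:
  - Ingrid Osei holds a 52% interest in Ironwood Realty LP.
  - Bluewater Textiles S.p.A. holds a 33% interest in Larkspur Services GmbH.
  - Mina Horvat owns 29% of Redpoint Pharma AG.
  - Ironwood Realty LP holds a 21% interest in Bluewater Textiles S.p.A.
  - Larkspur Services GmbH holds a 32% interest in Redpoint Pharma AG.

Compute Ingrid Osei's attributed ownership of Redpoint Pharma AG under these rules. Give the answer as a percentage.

1.153152%

Chain via Ironwood Realty LP → Bluewater Textiles S.p.A. → Larkspur Services GmbH (R1): 52% × 21% × 33% × 32% = 1.153152% of Redpoint Pharma AG.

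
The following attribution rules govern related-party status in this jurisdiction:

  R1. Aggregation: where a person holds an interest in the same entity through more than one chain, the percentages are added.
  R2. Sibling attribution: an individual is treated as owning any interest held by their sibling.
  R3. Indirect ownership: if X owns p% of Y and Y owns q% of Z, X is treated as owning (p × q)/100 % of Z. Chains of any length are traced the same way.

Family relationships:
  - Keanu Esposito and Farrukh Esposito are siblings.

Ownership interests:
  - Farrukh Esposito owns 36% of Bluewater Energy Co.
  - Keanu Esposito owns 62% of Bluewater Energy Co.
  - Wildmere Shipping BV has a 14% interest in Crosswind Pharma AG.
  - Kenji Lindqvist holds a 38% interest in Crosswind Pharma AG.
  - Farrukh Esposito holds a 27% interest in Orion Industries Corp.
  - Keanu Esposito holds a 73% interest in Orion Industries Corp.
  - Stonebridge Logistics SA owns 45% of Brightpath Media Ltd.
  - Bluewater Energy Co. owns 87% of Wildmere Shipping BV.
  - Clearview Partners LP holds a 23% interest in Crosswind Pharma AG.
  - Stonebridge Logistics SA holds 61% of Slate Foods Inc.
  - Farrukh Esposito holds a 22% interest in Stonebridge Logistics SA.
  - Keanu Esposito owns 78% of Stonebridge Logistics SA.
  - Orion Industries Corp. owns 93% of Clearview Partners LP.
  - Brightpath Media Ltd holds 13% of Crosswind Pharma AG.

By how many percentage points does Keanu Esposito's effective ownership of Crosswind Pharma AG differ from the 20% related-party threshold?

By sibling attribution (R2), Keanu Esposito is treated as also owning Farrukh Esposito's interest in Bluewater Energy Co, giving 62% + 36% = 98%.
By sibling attribution (R2), Keanu Esposito is treated as also owning Farrukh Esposito's interest in Orion Industries Corp, giving 73% + 27% = 100%.
By sibling attribution (R2), Keanu Esposito is treated as also owning Farrukh Esposito's interest in Stonebridge Logistics SA, giving 78% + 22% = 100%.
Chain via Bluewater Energy Co. → Wildmere Shipping BV (R3): 98% × 87% × 14% = 11.9364% of Crosswind Pharma AG.
Chain via Orion Industries Corp. → Clearview Partners LP (R3): 100% × 93% × 23% = 21.39% of Crosswind Pharma AG.
Chain via Stonebridge Logistics SA → Brightpath Media Ltd (R3): 100% × 45% × 13% = 5.85% of Crosswind Pharma AG.
Aggregating (R1): 11.9364% + 21.39% + 5.85% = 39.1764%.
39.1764% exceeds the 20% threshold by 19.1764 percentage points.

19.1764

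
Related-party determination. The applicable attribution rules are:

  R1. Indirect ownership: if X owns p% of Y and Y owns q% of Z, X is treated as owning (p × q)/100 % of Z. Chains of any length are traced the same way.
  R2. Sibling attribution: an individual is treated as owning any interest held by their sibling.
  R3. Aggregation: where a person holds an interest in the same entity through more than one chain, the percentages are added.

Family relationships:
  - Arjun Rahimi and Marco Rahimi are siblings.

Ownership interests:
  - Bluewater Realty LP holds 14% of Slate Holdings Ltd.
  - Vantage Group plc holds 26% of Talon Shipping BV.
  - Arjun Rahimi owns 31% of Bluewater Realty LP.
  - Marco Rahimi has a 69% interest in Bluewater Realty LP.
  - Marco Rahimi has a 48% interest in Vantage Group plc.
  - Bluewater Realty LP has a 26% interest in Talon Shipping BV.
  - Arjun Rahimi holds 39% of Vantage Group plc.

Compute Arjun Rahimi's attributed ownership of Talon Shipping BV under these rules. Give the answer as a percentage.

By sibling attribution (R2), Arjun Rahimi is treated as also owning Marco Rahimi's interest in Bluewater Realty LP, giving 31% + 69% = 100%.
By sibling attribution (R2), Arjun Rahimi is treated as also owning Marco Rahimi's interest in Vantage Group plc, giving 39% + 48% = 87%.
Chain via Bluewater Realty LP (R1): 100% × 26% = 26% of Talon Shipping BV.
Chain via Vantage Group plc (R1): 87% × 26% = 22.62% of Talon Shipping BV.
Aggregating (R3): 26% + 22.62% = 48.62%.

48.62%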